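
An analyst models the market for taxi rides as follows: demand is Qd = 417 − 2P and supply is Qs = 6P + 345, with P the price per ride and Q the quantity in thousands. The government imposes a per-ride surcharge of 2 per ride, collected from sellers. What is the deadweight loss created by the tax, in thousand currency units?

Deadweight loss = 3 thousand.

Before the tax: set 417 − 2P = 6P + 345 → P* = 9, Q* = 399.
With the tax collected from sellers, supply shifts: Qs = 6(P − 2) + 345.
New equilibrium: buyers pay 10.5, sellers receive 8.5, Q = 396. (Wedge: Pb − Ps = 2.)
Quantity falls by |ΔQ| = |399 − 396| = 3.
DWL = ½ · t · |ΔQ| = ½ · 2 · 3 = 3.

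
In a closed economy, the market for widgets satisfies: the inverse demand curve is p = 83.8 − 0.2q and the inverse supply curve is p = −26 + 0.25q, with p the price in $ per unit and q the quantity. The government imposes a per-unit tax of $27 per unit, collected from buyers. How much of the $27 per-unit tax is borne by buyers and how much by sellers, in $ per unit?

Buyers bear $12 per unit; sellers bear $15 per unit.

Rewrite in direct form: qd = 419 − 5p and qs = 4p + 104.
Before the tax: set 419 − 5p = 4p + 104 → p* = $35, q* = 244.
With the tax collected from buyers, demand (in seller-price terms) shifts: qd = 419 − 5(p + 27).
Solving gives q = 184 with buyers paying $47 and sellers receiving $20 (the $27 wedge).
Burden on buyers: $12; on sellers: $15. (They sum to $27.)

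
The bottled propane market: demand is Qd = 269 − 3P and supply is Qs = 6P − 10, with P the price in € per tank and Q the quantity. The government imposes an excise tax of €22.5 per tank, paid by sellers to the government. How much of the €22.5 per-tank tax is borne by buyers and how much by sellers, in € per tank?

Buyers bear €15 per tank; sellers bear €7.5 per tank.

Without the tax, 269 − 3P = 6P − 10 gives 9P = 279, so P* = €31 and Q* = 176.
With the tax collected from sellers, supply shifts: Qs = 6(P − 22.5) − 10.
Solving gives Q = 131 with buyers paying €46 and sellers receiving €23.5 (the €22.5 wedge).
Burden on buyers: €15; on sellers: €7.5. (They sum to €22.5.)
The less price-elastic side of the market bears the larger share of a per-unit tax.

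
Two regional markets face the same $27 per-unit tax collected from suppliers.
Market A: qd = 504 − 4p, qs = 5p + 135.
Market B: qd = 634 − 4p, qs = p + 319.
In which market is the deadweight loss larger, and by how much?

Market A, by $518.4.

Market A: pre-tax p* = $41, q* = 340; post-tax q = 280; deadweight loss = $810.
Market B: pre-tax p* = $63, q* = 382; post-tax q = 360.4; deadweight loss = $291.6.
Difference: $810 vs $291.6 → market A is larger by $518.4.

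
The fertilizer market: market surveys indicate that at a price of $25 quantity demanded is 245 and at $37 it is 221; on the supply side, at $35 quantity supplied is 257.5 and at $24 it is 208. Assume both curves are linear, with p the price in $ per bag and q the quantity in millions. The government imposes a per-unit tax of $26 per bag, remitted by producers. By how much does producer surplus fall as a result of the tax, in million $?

Producer surplus falls by $1736 million.

Demand slope: (221 − 245)/(37 − 25) = -2, so qd = 295 − 2p.
Supply slope: (208 − 257.5)/(24 − 35) = 4.5, so qs = 4.5p + 100.
Before the tax: set 295 − 2p = 4.5p + 100 → p* = $30, q* = 235.
With the tax collected from producers, supply shifts: qs = 4.5(p − 26) + 100.
New equilibrium: buyers pay $48, producers receive $22, q = 199. (Wedge: pb − ps = 26.)
ΔPS is the trapezoid between Q = 199 and Q = 235 of height $8: ½ · (235 + 199) · 8 = $1736.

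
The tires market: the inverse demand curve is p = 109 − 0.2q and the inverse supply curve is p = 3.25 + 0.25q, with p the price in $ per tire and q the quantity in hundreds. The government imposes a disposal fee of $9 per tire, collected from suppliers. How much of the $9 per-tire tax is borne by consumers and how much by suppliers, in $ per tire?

Consumers bear $4 per tire; suppliers bear $5 per tire.

Inverting to q(p) form: qd = 545 − 5p; qs = 4p − 13.
Without the tax, 545 − 5p = 4p − 13 gives 9p = 558, so p* = $62 and q* = 235.
With the tax collected from suppliers, supply shifts: qs = 4(p − 9) − 13.
New equilibrium: consumers pay $66, suppliers receive $57, q = 215. (Wedge: pb − ps = 9.)
Burden on consumers: $4; on suppliers: $5. (They sum to $9.)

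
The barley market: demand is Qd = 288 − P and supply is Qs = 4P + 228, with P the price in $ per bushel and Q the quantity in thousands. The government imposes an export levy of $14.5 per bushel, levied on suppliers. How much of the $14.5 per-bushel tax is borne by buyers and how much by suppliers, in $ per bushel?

Buyers bear $11.6 per bushel; suppliers bear $2.9 per bushel.

Before the tax: set 288 − P = 4P + 228 → P* = $12, Q* = 276.
With the tax collected from suppliers, supply shifts: Qs = 4(P − 14.5) + 228.
Solving gives Q = 264.4 with buyers paying $23.6 and suppliers receiving $9.1 (the $14.5 wedge).
Burden on buyers: $11.6; on suppliers: $2.9. (They sum to $14.5.)
The less price-elastic side of the market bears the larger share of a per-unit tax.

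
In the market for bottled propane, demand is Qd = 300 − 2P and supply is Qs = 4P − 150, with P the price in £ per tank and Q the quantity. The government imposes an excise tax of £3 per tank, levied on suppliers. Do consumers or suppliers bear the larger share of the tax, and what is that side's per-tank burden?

Before the tax: set 300 − 2P = 4P − 150 → P* = £75, Q* = 150.
With the tax collected from suppliers, supply shifts: Qs = 4(P − 3) − 150.
New equilibrium: consumers pay £77, suppliers receive £74, Q = 146. (Wedge: Pb − Ps = 3.)
Per-tank burden: consumers £2, suppliers £1.
Consumers take the larger share because demand is less price-elastic here (demand slope 2 vs supply slope 4).

Consumers bear the larger share: £2 per tank.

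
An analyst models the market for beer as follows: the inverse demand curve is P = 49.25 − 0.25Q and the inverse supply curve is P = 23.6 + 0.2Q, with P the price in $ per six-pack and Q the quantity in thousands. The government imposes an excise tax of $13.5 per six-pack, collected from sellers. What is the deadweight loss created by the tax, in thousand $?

Rewrite in direct form: Qd = 197 − 4P and Qs = 5P − 118.
Before the tax: set 197 − 4P = 5P − 118 → P* = $35, Q* = 57.
With the tax collected from sellers, supply shifts: Qs = 5(P − 13.5) − 118.
Solving gives Q = 27 with consumers paying $42.5 and sellers receiving $29 (the $13.5 wedge).
Quantity falls by |ΔQ| = |57 − 27| = 30.
DWL = ½ · t · |ΔQ| = ½ · 13.5 · 30 = $202.5.

Deadweight loss = $202.5 thousand.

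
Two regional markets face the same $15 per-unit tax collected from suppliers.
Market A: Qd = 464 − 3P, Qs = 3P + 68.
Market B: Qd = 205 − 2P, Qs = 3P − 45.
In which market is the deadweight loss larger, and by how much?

Market A, by $33.75.

Market A: pre-tax P* = $66, Q* = 266; post-tax Q = 243.5; deadweight loss = $168.75.
Market B: pre-tax P* = $50, Q* = 105; post-tax Q = 87; deadweight loss = $135.
Difference: $168.75 vs $135 → market A is larger by $33.75.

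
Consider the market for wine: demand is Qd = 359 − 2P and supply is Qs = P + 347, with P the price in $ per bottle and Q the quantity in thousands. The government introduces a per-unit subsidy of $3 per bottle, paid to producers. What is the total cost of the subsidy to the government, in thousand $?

Government outlay = $1059 thousand.

Without the subsidy, 359 − 2P = P + 347 gives 3P = 12, so P* = $4 and Q* = 351.
With a per-unit subsidy paid to producers, each receives P + 3 per unit sold, so supply becomes Qs = (P + 3) + 347.
New equilibrium: buyers pay $3, producers receive $6, Q = 353. (Wedge: Pb − Ps = −3.)
Outlay = t · Q = 3 · 353 = $1059.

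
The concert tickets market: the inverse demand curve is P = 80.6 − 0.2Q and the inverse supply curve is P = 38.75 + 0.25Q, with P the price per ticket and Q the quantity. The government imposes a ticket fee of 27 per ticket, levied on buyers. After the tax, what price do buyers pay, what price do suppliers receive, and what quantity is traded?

Rewrite in direct form: Qd = 403 − 5P and Qs = 4P − 155.
Without the tax, 403 − 5P = 4P − 155 gives 9P = 558, so P* = 62 and Q* = 93.
With the tax collected from buyers, demand (in seller-price terms) shifts: Qd = 403 − 5(P + 27).
Solving gives Q = 33 with buyers paying 74 and suppliers receiving 47 (the 27 wedge).
The less price-elastic side of the market bears the larger share of a per-unit tax.

Buyers pay 74; suppliers receive 47; quantity = 33.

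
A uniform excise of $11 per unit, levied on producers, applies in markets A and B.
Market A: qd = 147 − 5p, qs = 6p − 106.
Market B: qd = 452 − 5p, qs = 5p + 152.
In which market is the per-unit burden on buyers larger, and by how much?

Market A, by $0.5.

Market A: pre-tax p* = $23, q* = 32; post-tax q = 2; per-unit burden on buyers = $6.
Market B: pre-tax p* = $30, q* = 302; post-tax q = 274.5; per-unit burden on buyers = $5.5.
Difference: $6 vs $5.5 → market A is larger by $0.5.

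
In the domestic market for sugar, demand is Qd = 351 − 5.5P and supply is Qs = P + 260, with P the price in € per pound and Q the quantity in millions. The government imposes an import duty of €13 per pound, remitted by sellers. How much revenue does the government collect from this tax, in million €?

Before the tax: set 351 − 5.5P = P + 260 → P* = €14, Q* = 274.
With the tax collected from sellers, supply shifts: Qs = (P − 13) + 260.
Solving gives Q = 263 with consumers paying €16 and sellers receiving €3 (the €13 wedge).
Revenue = t · Q = 13 · 263 = €3419.

Tax revenue = €3419 million.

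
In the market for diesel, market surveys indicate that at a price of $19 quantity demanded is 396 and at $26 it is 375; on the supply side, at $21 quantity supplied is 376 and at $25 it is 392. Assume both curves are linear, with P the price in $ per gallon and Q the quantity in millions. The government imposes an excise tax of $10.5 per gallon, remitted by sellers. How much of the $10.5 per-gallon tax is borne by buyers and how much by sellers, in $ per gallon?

Buyers bear $6 per gallon; sellers bear $4.5 per gallon.

Demand slope: (375 − 396)/(26 − 19) = -3, so Qd = 453 − 3P.
Supply slope: (392 − 376)/(25 − 21) = 4, so Qs = 4P + 292.
Without the tax, 453 − 3P = 4P + 292 gives 7P = 161, so P* = $23 and Q* = 384.
With the tax collected from sellers, supply shifts: Qs = 4(P − 10.5) + 292.
Solving gives Q = 366 with buyers paying $29 and sellers receiving $18.5 (the $10.5 wedge).
Burden on buyers: $6; on sellers: $4.5. (They sum to $10.5.)
The less price-elastic side of the market bears the larger share of a per-unit tax.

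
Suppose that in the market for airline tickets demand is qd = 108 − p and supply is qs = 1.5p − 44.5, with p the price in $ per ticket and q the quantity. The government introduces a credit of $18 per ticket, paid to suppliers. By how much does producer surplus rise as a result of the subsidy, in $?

Before the subsidy: set 108 − p = 1.5p − 44.5 → p* = $61, q* = 47.
With a per-unit subsidy paid to suppliers, each receives p + 18 per unit sold, so supply becomes qs = 1.5(p + 18) − 44.5.
Solving gives q = 57.8 with buyers paying $50.2 and suppliers receiving $68.2 (the $18 wedge).
ΔPS is the trapezoid between Q = 57.8 and Q = 47 of height $7.2: ½ · (47 + 57.8) · 7.2 = $377.28.

Producer surplus rises by $377.28.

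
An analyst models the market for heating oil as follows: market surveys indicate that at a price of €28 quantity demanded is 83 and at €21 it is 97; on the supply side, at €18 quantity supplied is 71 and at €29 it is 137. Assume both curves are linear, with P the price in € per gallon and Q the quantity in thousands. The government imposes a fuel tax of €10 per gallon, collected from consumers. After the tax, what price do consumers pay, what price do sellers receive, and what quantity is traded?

Consumers pay €29.5; sellers receive €19.5; quantity = 80.

Demand slope: (97 − 83)/(21 − 28) = -2, so Qd = 139 − 2P.
Supply slope: (137 − 71)/(29 − 18) = 6, so Qs = 6P − 37.
Before the tax: set 139 − 2P = 6P − 37 → P* = €22, Q* = 95.
With the tax collected from consumers, demand (in seller-price terms) shifts: Qd = 139 − 2(P + 10).
New equilibrium: consumers pay €29.5, sellers receive €19.5, Q = 80. (Wedge: Pb − Ps = 10.)
The less price-elastic side of the market bears the larger share of a per-unit tax.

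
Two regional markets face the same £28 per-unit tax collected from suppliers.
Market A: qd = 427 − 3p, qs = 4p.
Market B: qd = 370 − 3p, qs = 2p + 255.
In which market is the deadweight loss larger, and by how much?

Market A: pre-tax p* = £61, q* = 244; post-tax q = 196; deadweight loss = £672.
Market B: pre-tax p* = £23, q* = 301; post-tax q = 267.4; deadweight loss = £470.4.
Difference: £672 vs £470.4 → market A is larger by £201.6.

Market A, by £201.6.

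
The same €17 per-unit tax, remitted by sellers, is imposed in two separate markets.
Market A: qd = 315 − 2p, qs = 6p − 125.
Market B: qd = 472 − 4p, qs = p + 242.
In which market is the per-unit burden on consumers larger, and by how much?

Market A: pre-tax p* = €55, q* = 205; post-tax q = 179.5; per-unit burden on consumers = €12.75.
Market B: pre-tax p* = €46, q* = 288; post-tax q = 274.4; per-unit burden on consumers = €3.4.
Difference: €12.75 vs €3.4 → market A is larger by €9.35.

Market A, by €9.35.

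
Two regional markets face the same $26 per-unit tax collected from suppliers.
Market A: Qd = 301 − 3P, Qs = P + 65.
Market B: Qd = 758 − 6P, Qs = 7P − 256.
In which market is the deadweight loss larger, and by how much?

Market B, by $838.5.

Market A: pre-tax P* = $59, Q* = 124; post-tax Q = 104.5; deadweight loss = $253.5.
Market B: pre-tax P* = $78, Q* = 290; post-tax Q = 206; deadweight loss = $1092.
Difference: $253.5 vs $1092 → market B is larger by $838.5.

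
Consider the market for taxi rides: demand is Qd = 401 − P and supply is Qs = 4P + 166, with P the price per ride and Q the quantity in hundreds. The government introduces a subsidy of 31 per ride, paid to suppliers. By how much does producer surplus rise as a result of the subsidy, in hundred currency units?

Producer surplus rises by 2271.68 hundred.

Without the subsidy, 401 − P = 4P + 166 gives 5P = 235, so P* = 47 and Q* = 354.
With a per-unit subsidy paid to suppliers, each receives P + 31 per unit sold, so supply becomes Qs = 4(P + 31) + 166.
New equilibrium: buyers pay 22.2, suppliers receive 53.2, Q = 378.8. (Wedge: Pb − Ps = −31.)
ΔPS is the trapezoid between Q = 378.8 and Q = 354 of height 6.2: ½ · (354 + 378.8) · 6.2 = 2271.68.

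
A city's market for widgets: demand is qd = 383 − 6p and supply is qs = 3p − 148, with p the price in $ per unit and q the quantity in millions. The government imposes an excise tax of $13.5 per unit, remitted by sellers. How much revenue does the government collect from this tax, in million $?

Before the tax: set 383 − 6p = 3p − 148 → p* = $59, q* = 29.
With the tax collected from sellers, supply shifts: qs = 3(p − 13.5) − 148.
Solving gives q = 2 with buyers paying $63.5 and sellers receiving $50 (the $13.5 wedge).
Revenue = t · Q = 13.5 · 2 = $27.

Tax revenue = $27 million.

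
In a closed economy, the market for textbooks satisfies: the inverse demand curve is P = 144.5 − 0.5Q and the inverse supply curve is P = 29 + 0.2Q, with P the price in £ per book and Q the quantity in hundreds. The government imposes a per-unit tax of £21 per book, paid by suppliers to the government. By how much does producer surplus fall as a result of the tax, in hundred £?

Producer surplus falls by £900 hundred.

Rewrite in direct form: Qd = 289 − 2P and Qs = 5P − 145.
Without the tax, 289 − 2P = 5P − 145 gives 7P = 434, so P* = £62 and Q* = 165.
With the tax collected from suppliers, supply shifts: Qs = 5(P − 21) − 145.
Solving gives Q = 135 with buyers paying £77 and suppliers receiving £56 (the £21 wedge).
ΔPS is the trapezoid between Q = 135 and Q = 165 of height £6: ½ · (165 + 135) · 6 = £900.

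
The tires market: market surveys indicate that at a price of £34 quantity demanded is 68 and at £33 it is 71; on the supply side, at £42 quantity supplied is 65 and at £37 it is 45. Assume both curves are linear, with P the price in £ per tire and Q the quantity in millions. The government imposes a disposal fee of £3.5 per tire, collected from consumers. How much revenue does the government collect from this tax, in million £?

Demand slope: (71 − 68)/(33 − 34) = -3, so Qd = 170 − 3P.
Supply slope: (45 − 65)/(37 − 42) = 4, so Qs = 4P − 103.
Before the tax: set 170 − 3P = 4P − 103 → P* = £39, Q* = 53.
With the tax collected from consumers, demand (in seller-price terms) shifts: Qd = 170 − 3(P + 3.5).
Solving gives Q = 47 with consumers paying £41 and sellers receiving £37.5 (the £3.5 wedge).
Revenue = t · Q = 3.5 · 47 = £164.5.

Tax revenue = £164.5 million.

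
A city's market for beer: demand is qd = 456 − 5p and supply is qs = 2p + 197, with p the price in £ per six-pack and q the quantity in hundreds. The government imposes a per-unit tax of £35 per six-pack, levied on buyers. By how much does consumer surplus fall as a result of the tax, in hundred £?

Consumer surplus falls by £2460 hundred.

Without the tax, 456 − 5p = 2p + 197 gives 7p = 259, so p* = £37 and q* = 271.
With the tax collected from buyers, demand (in seller-price terms) shifts: qd = 456 − 5(p + 35).
Solving gives q = 221 with buyers paying £47 and suppliers receiving £12 (the £35 wedge).
ΔCS is the trapezoid between Q = 221 and Q = 271 of height £10: ½ · (271 + 221) · 10 = £2460.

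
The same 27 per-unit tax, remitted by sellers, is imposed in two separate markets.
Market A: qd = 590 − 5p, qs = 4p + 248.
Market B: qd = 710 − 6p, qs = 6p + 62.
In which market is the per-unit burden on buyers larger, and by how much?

Market A: pre-tax p* = 38, q* = 400; post-tax q = 340; per-unit burden on buyers = 12.
Market B: pre-tax p* = 54, q* = 386; post-tax q = 305; per-unit burden on buyers = 13.5.
Difference: 12 vs 13.5 → market B is larger by 1.5.

Market B, by 1.5.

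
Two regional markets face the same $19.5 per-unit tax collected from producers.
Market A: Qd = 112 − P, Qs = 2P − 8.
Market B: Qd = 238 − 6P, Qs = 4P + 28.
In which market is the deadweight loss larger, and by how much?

Market A: pre-tax P* = $40, Q* = 72; post-tax Q = 59; deadweight loss = $126.75.
Market B: pre-tax P* = $21, Q* = 112; post-tax Q = 65.2; deadweight loss = $456.3.
Difference: $126.75 vs $456.3 → market B is larger by $329.55.

Market B, by $329.55.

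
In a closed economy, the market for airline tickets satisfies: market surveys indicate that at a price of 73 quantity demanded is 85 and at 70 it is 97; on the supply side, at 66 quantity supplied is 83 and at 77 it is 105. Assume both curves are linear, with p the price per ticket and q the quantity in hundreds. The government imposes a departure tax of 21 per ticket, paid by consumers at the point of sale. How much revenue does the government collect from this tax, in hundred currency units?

Demand slope: (97 − 85)/(70 − 73) = -4, so qd = 377 − 4p.
Supply slope: (105 − 83)/(77 − 66) = 2, so qs = 2p − 49.
Without the tax, 377 − 4p = 2p − 49 gives 6p = 426, so p* = 71 and q* = 93.
With the tax collected from consumers, demand (in seller-price terms) shifts: qd = 377 − 4(p + 21).
New equilibrium: consumers pay 78, sellers receive 57, q = 65. (Wedge: pb − ps = 21.)
Revenue = t · Q = 21 · 65 = 1365.

Tax revenue = 1365 hundred.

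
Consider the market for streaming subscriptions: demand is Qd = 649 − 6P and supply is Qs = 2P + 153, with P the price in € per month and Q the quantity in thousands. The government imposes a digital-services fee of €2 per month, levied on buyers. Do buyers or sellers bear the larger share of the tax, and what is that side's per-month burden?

Sellers bear the larger share: €1.5 per month.

Without the tax, 649 − 6P = 2P + 153 gives 8P = 496, so P* = €62 and Q* = 277.
With the tax collected from buyers, demand (in seller-price terms) shifts: Qd = 649 − 6(P + 2).
New equilibrium: buyers pay €62.5, sellers receive €60.5, Q = 274. (Wedge: Pb − Ps = 2.)
Per-month burden: buyers €0.5, sellers €1.5.
Sellers take the larger share because supply is less price-elastic here (demand slope 6 vs supply slope 2).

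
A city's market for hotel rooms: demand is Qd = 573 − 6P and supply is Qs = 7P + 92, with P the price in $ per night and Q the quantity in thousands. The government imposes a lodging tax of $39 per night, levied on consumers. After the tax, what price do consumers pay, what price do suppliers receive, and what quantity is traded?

Before the tax: set 573 − 6P = 7P + 92 → P* = $37, Q* = 351.
With the tax collected from consumers, demand (in seller-price terms) shifts: Qd = 573 − 6(P + 39).
New equilibrium: consumers pay $58, suppliers receive $19, Q = 225. (Wedge: Pb − Ps = 39.)

Consumers pay $58; suppliers receive $19; quantity = 225.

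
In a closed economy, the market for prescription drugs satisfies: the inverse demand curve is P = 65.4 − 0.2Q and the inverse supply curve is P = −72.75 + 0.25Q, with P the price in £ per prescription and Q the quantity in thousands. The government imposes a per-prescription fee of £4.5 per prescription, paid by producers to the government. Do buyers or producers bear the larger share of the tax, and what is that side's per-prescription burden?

Producers bear the larger share: £2.5 per prescription.

Rewrite in direct form: Qd = 327 − 5P and Qs = 4P + 291.
Without the tax, 327 − 5P = 4P + 291 gives 9P = 36, so P* = £4 and Q* = 307.
With the tax collected from producers, supply shifts: Qs = 4(P − 4.5) + 291.
Solving gives Q = 297 with buyers paying £6 and producers receiving £1.5 (the £4.5 wedge).
Per-prescription burden: buyers £2, producers £2.5.
Producers take the larger share because supply is less price-elastic here (demand slope 5 vs supply slope 4).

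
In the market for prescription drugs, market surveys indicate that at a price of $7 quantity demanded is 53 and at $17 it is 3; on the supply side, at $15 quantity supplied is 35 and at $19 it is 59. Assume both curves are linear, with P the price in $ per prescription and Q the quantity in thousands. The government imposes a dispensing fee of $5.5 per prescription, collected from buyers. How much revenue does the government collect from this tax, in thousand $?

Demand slope: (3 − 53)/(17 − 7) = -5, so Qd = 88 − 5P.
Supply slope: (59 − 35)/(19 − 15) = 6, so Qs = 6P − 55.
Before the tax: set 88 − 5P = 6P − 55 → P* = $13, Q* = 23.
With the tax collected from buyers, demand (in seller-price terms) shifts: Qd = 88 − 5(P + 5.5).
Solving gives Q = 8 with buyers paying $16 and suppliers receiving $10.5 (the $5.5 wedge).
Revenue = t · Q = 5.5 · 8 = $44.

Tax revenue = $44 thousand.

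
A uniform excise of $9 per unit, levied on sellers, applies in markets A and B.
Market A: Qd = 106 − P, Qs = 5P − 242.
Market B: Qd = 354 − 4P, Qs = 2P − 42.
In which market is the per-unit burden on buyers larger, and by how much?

Market A: pre-tax P* = $58, Q* = 48; post-tax Q = 40.5; per-unit burden on buyers = $7.5.
Market B: pre-tax P* = $66, Q* = 90; post-tax Q = 78; per-unit burden on buyers = $3.
Difference: $7.5 vs $3 → market A is larger by $4.5.

Market A, by $4.5.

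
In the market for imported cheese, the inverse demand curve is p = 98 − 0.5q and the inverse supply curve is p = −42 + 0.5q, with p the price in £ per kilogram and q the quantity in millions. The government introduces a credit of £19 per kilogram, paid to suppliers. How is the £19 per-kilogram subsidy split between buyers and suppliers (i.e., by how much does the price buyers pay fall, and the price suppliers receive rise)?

Inverting to q(p) form: qd = 196 − 2p; qs = 2p + 84.
Without the subsidy, 196 − 2p = 2p + 84 gives 4p = 112, so p* = £28 and q* = 140.
With a per-unit subsidy paid to suppliers, each receives p + 19 per unit sold, so supply becomes qs = 2(p + 19) + 84.
New equilibrium: buyers pay £18.5, suppliers receive £37.5, q = 159. (Wedge: pb − ps = −19.)
Gain to buyers: £9.5; to suppliers: £9.5. (They sum to £19.)

Buyers gain £9.5 per kilogram; suppliers gain £9.5 per kilogram.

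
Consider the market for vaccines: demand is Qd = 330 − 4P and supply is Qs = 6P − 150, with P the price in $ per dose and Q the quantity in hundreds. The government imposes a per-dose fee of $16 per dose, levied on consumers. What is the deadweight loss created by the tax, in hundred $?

Deadweight loss = $307.2 hundred.

Without the tax, 330 − 4P = 6P − 150 gives 10P = 480, so P* = $48 and Q* = 138.
With the tax collected from consumers, demand (in seller-price terms) shifts: Qd = 330 − 4(P + 16).
Solving gives Q = 99.6 with consumers paying $57.6 and sellers receiving $41.6 (the $16 wedge).
Quantity falls by |ΔQ| = |138 − 99.6| = 38.4.
DWL = ½ · t · |ΔQ| = ½ · 16 · 38.4 = $307.2.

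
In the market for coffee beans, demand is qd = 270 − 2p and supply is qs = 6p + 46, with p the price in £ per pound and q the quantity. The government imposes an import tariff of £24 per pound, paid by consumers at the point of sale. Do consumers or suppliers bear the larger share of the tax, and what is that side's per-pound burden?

Without the tax, 270 − 2p = 6p + 46 gives 8p = 224, so p* = £28 and q* = 214.
With the tax collected from consumers, demand (in seller-price terms) shifts: qd = 270 − 2(p + 24).
Solving gives q = 178 with consumers paying £46 and suppliers receiving £22 (the £24 wedge).
Per-pound burden: consumers £18, suppliers £6.
Consumers take the larger share because demand is less price-elastic here (demand slope 2 vs supply slope 6).
The less price-elastic side of the market bears the larger share of a per-unit tax.

Consumers bear the larger share: £18 per pound.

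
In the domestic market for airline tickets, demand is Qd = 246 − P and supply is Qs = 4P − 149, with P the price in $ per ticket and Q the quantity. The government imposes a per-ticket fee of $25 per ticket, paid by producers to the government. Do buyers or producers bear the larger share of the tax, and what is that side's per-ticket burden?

Without the tax, 246 − P = 4P − 149 gives 5P = 395, so P* = $79 and Q* = 167.
With the tax collected from producers, supply shifts: Qs = 4(P − 25) − 149.
Solving gives Q = 147 with buyers paying $99 and producers receiving $74 (the $25 wedge).
Per-ticket burden: buyers $20, producers $5.
Buyers take the larger share because demand is less price-elastic here (demand slope 1 vs supply slope 4).

Buyers bear the larger share: $20 per ticket.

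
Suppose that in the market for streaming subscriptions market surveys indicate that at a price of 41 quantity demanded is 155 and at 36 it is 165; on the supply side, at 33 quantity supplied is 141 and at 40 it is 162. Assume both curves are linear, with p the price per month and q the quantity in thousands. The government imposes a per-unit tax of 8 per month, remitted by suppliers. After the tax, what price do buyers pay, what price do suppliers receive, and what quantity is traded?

Demand slope: (165 − 155)/(36 − 41) = -2, so qd = 237 − 2p.
Supply slope: (162 − 141)/(40 − 33) = 3, so qs = 3p + 42.
Without the tax, 237 − 2p = 3p + 42 gives 5p = 195, so p* = 39 and q* = 159.
With the tax collected from suppliers, supply shifts: qs = 3(p − 8) + 42.
Solving gives q = 149.4 with buyers paying 43.8 and suppliers receiving 35.8 (the 8 wedge).
The less price-elastic side of the market bears the larger share of a per-unit tax.

Buyers pay 43.8; suppliers receive 35.8; quantity = 149.4.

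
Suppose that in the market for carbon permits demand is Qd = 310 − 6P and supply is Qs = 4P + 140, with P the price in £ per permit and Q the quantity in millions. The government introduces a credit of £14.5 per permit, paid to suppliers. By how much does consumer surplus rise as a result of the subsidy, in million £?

Consumer surplus rises by £1307.32 million.

Before the subsidy: set 310 − 6P = 4P + 140 → P* = £17, Q* = 208.
With a per-unit subsidy paid to suppliers, each receives P + 14.5 per unit sold, so supply becomes Qs = 4(P + 14.5) + 140.
New equilibrium: consumers pay £11.2, suppliers receive £25.7, Q = 242.8. (Wedge: Pb − Ps = −14.5.)
ΔCS is the trapezoid between Q = 242.8 and Q = 208 of height £5.8: ½ · (208 + 242.8) · 5.8 = £1307.32.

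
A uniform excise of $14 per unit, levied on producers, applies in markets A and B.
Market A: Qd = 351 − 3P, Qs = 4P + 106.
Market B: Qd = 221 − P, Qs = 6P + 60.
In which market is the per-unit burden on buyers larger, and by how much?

Market A: pre-tax P* = $35, Q* = 246; post-tax Q = 222; per-unit burden on buyers = $8.
Market B: pre-tax P* = $23, Q* = 198; post-tax Q = 186; per-unit burden on buyers = $12.
Difference: $8 vs $12 → market B is larger by $4.

Market B, by $4.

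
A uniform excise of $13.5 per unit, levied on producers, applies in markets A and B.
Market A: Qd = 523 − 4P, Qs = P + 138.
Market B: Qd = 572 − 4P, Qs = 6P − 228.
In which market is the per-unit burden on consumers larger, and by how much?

Market B, by $5.4.

Market A: pre-tax P* = $77, Q* = 215; post-tax Q = 204.2; per-unit burden on consumers = $2.7.
Market B: pre-tax P* = $80, Q* = 252; post-tax Q = 219.6; per-unit burden on consumers = $8.1.
Difference: $2.7 vs $8.1 → market B is larger by $5.4.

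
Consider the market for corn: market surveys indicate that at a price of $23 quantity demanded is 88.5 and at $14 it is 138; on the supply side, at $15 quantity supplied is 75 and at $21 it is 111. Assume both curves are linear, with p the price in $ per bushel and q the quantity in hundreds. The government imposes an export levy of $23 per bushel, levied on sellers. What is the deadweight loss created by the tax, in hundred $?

Demand slope: (138 − 88.5)/(14 − 23) = -5.5, so qd = 215 − 5.5p.
Supply slope: (111 − 75)/(21 − 15) = 6, so qs = 6p − 15.
Before the tax: set 215 − 5.5p = 6p − 15 → p* = $20, q* = 105.
With the tax collected from sellers, supply shifts: qs = 6(p − 23) − 15.
Solving gives q = 39 with consumers paying $32 and sellers receiving $9 (the $23 wedge).
Quantity falls by |ΔQ| = |105 − 39| = 66.
DWL = ½ · t · |ΔQ| = ½ · 23 · 66 = $759.

Deadweight loss = $759 hundred.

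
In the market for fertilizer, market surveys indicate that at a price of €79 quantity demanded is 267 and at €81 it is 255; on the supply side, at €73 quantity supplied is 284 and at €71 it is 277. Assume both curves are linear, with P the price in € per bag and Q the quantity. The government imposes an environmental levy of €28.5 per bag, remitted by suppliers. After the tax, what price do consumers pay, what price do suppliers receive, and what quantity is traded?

Demand slope: (255 − 267)/(81 − 79) = -6, so Qd = 741 − 6P.
Supply slope: (277 − 284)/(71 − 73) = 3.5, so Qs = 3.5P + 28.5.
Before the tax: set 741 − 6P = 3.5P + 28.5 → P* = €75, Q* = 291.
With the tax collected from suppliers, supply shifts: Qs = 3.5(P − 28.5) + 28.5.
New equilibrium: consumers pay €85.5, suppliers receive €57, Q = 228. (Wedge: Pb − Ps = 28.5.)
The less price-elastic side of the market bears the larger share of a per-unit tax.

Consumers pay €85.5; suppliers receive €57; quantity = 228.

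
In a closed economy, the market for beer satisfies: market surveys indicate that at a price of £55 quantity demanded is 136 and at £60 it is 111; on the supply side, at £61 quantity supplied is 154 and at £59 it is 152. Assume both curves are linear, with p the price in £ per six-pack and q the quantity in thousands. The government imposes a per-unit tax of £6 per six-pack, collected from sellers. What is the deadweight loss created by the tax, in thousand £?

Deadweight loss = £15 thousand.

Demand slope: (111 − 136)/(60 − 55) = -5, so qd = 411 − 5p.
Supply slope: (152 − 154)/(59 − 61) = 1, so qs = p + 93.
Without the tax, 411 − 5p = p + 93 gives 6p = 318, so p* = £53 and q* = 146.
With the tax collected from sellers, supply shifts: qs = (p − 6) + 93.
Solving gives q = 141 with consumers paying £54 and sellers receiving £48 (the £6 wedge).
Quantity falls by |ΔQ| = |146 − 141| = 5.
DWL = ½ · t · |ΔQ| = ½ · 6 · 5 = £15.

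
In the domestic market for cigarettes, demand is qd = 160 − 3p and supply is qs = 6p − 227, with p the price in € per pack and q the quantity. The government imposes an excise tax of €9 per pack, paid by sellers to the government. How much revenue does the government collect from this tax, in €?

Tax revenue = €117.

Without the tax, 160 − 3p = 6p − 227 gives 9p = 387, so p* = €43 and q* = 31.
With the tax collected from sellers, supply shifts: qs = 6(p − 9) − 227.
Solving gives q = 13 with consumers paying €49 and sellers receiving €40 (the €9 wedge).
Revenue = t · Q = 9 · 13 = €117.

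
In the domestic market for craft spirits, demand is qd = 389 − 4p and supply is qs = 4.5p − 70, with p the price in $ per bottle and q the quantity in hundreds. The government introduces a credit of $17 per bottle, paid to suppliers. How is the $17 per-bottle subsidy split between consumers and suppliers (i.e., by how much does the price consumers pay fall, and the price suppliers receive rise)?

Consumers gain $9 per bottle; suppliers gain $8 per bottle.

Without the subsidy, 389 − 4p = 4.5p − 70 gives 8.5p = 459, so p* = $54 and q* = 173.
With a per-unit subsidy paid to suppliers, each receives p + 17 per unit sold, so supply becomes qs = 4.5(p + 17) − 70.
Solving gives q = 209 with consumers paying $45 and suppliers receiving $62 (the $17 wedge).
Gain to consumers: $9; to suppliers: $8. (They sum to $17.)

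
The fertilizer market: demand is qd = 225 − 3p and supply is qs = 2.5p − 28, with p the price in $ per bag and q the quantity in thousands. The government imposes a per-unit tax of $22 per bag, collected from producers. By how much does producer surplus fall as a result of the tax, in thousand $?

Producer surplus falls by $864 thousand.

Without the tax, 225 − 3p = 2.5p − 28 gives 5.5p = 253, so p* = $46 and q* = 87.
With the tax collected from producers, supply shifts: qs = 2.5(p − 22) − 28.
Solving gives q = 57 with consumers paying $56 and producers receiving $34 (the $22 wedge).
ΔPS is the trapezoid between Q = 57 and Q = 87 of height $12: ½ · (87 + 57) · 12 = $864.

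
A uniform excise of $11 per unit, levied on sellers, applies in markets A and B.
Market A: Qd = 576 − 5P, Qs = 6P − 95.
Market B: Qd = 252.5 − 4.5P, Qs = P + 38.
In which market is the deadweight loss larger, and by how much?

Market A: pre-tax P* = $61, Q* = 271; post-tax Q = 241; deadweight loss = $165.
Market B: pre-tax P* = $39, Q* = 77; post-tax Q = 68; deadweight loss = $49.5.
Difference: $165 vs $49.5 → market A is larger by $115.5.

Market A, by $115.5.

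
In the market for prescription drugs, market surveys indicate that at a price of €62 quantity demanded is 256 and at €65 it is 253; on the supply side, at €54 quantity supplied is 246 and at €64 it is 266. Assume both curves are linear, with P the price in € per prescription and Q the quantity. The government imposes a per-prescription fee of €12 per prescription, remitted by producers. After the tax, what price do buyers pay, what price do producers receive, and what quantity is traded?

Buyers pay €68; producers receive €56; quantity = 250.

Demand slope: (253 − 256)/(65 − 62) = -1, so Qd = 318 − P.
Supply slope: (266 − 246)/(64 − 54) = 2, so Qs = 2P + 138.
Without the tax, 318 − P = 2P + 138 gives 3P = 180, so P* = €60 and Q* = 258.
With the tax collected from producers, supply shifts: Qs = 2(P − 12) + 138.
Solving gives Q = 250 with buyers paying €68 and producers receiving €56 (the €12 wedge).
The less price-elastic side of the market bears the larger share of a per-unit tax.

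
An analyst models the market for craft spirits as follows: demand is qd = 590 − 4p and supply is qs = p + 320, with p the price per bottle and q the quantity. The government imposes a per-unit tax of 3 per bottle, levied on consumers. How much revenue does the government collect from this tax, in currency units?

Tax revenue = 1114.8.

Before the tax: set 590 − 4p = p + 320 → p* = 54, q* = 374.
With the tax collected from consumers, demand (in seller-price terms) shifts: qd = 590 − 4(p + 3).
Solving gives q = 371.6 with consumers paying 54.6 and producers receiving 51.6 (the 3 wedge).
Revenue = t · Q = 3 · 371.6 = 1114.8.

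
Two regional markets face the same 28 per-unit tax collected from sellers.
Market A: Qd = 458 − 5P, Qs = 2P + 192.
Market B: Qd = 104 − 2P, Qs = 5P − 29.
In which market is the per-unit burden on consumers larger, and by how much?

Market B, by 12.

Market A: pre-tax P* = 38, Q* = 268; post-tax Q = 228; per-unit burden on consumers = 8.
Market B: pre-tax P* = 19, Q* = 66; post-tax Q = 26; per-unit burden on consumers = 20.
Difference: 8 vs 20 → market B is larger by 12.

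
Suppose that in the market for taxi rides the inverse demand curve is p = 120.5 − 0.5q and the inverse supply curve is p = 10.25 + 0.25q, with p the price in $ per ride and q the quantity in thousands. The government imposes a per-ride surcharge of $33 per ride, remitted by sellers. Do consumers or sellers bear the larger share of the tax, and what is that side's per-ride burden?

Rewrite in direct form: qd = 241 − 2p and qs = 4p − 41.
Before the tax: set 241 − 2p = 4p − 41 → p* = $47, q* = 147.
With the tax collected from sellers, supply shifts: qs = 4(p − 33) − 41.
Solving gives q = 103 with consumers paying $69 and sellers receiving $36 (the $33 wedge).
Per-ride burden: consumers $22, sellers $11.
Consumers take the larger share because demand is less price-elastic here (demand slope 2 vs supply slope 4).

Consumers bear the larger share: $22 per ride.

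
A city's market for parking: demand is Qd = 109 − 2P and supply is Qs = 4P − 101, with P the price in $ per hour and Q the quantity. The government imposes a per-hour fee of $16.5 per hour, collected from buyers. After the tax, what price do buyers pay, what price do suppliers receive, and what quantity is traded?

Buyers pay $46; suppliers receive $29.5; quantity = 17.

Without the tax, 109 − 2P = 4P − 101 gives 6P = 210, so P* = $35 and Q* = 39.
With the tax collected from buyers, demand (in seller-price terms) shifts: Qd = 109 − 2(P + 16.5).
Solving gives Q = 17 with buyers paying $46 and suppliers receiving $29.5 (the $16.5 wedge).
The less price-elastic side of the market bears the larger share of a per-unit tax.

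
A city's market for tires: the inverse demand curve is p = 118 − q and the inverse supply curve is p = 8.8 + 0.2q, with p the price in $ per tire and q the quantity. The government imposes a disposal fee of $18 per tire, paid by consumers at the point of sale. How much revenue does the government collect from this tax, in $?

Tax revenue = $1368.

Inverting to q(p) form: qd = 118 − p; qs = 5p − 44.
Without the tax, 118 − p = 5p − 44 gives 6p = 162, so p* = $27 and q* = 91.
With the tax collected from consumers, demand (in seller-price terms) shifts: qd = 118 − (p + 18).
New equilibrium: consumers pay $42, sellers receive $24, q = 76. (Wedge: pb − ps = 18.)
Revenue = t · Q = 18 · 76 = $1368.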